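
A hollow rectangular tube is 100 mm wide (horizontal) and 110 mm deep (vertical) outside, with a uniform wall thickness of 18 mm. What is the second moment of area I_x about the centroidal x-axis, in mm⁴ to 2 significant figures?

Break the section into simple shapes (no overlaps), measuring from the bottom-left corner of the bounding box.
Outer rectangle: 100 × 110, A = 11 000 mm², y = 55 mm, Ī = 11 091 667 mm⁴.
Inner void (subtracted): 64 × 74, A = 4 736 mm², y = 55 mm, Ī = 2 161 195 mm⁴.
By symmetry the centroid is at mid-height, ȳ = 55 mm.
All pieces are centred on the centroidal x-axis, so I = ΣĪ (holes subtracted) = 8 930 472 mm⁴.

I_x ≈ 8.9 × 10⁶ mm⁴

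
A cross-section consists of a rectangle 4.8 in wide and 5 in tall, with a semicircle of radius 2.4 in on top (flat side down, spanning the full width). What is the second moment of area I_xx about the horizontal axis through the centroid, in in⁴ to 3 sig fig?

Treat the section as a set of non-overlapping primitives; coordinates are from the bounding-box lower-left.
Rectangular body: 4.8 × 5, A = 24 in², y = 2.5 in, Ī = 50 in⁴.
Semicircular cap: semicircle r = 2.4, A = 9.0478 in², y = 6.0186 in, Ī = 3.6415 in⁴.
Centroid: ȳ = ΣA·y / ΣA = 3.4633 in.
Transfer each piece to the horizontal axis through the centroid using Ī + A·d² with d = y − 3.4633:
  rectangular body: d = -0.96332 in → contributes +72.271 in⁴
  semicircular cap: d = 2.5553 in → contributes +62.718 in⁴
Total I = 134.99 in⁴.

I_xx ≈ 135 in⁴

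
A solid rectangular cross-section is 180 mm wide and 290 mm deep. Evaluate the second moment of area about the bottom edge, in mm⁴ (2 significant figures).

The section: 180 × 290, A = 52 200 mm², y = 145 mm, Ī = 365 835 000 mm⁴.
Transfer it to the bottom edge using Ī + A·d² with d = y − 0:
  the section: d = 145 mm → contributes +1 463 340 000 mm⁴
Total I = 1 463 340 000 mm⁴.

I_base ≈ 1.5 × 10⁹ mm⁴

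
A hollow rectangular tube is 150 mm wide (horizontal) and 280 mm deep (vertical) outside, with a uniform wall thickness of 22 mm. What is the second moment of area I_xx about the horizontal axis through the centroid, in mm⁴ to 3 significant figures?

Split into non-overlapping primitives; take the origin at the lower-left of the bounding box.
Outer rectangle: 150 × 280, A = 42 000 mm², y = 140 mm, Ī = 274 400 000 mm⁴.
Inner void (subtracted): 106 × 236, A = 25 016 mm², y = 140 mm, Ī = 116 107 595 mm⁴.
By symmetry the centroid is at mid-height, ȳ = 140 mm.
All pieces are centred on the horizontal axis through the centroid, so I = ΣĪ (holes subtracted) = 158 292 405 mm⁴.

I_xx ≈ 1.58 × 10⁸ mm⁴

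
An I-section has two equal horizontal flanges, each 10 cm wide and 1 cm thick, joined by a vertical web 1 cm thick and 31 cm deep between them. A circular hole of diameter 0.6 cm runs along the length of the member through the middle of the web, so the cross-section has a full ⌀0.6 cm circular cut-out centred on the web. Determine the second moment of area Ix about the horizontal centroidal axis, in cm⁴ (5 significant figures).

Ix ≈ 7604.2 cm⁴

Treat the section as a set of non-overlapping primitives; coordinates are from the bounding-box lower-left.
Bottom flange: 10 × 1, A = 10 cm², y = 0.5 cm, Ī = 0.8333333 cm⁴.
Web: 1 × 31, A = 31 cm², y = 16.5 cm, Ī = 2482.583 cm⁴.
Top flange: 10 × 1, A = 10 cm², y = 32.5 cm, Ī = 0.8333333 cm⁴.
Hole (subtracted): ⌀0.6, A = 0.2827433 cm², y = 16.5 cm, Ī = 0.006361725 cm⁴.
By symmetry the centroid is at mid-height, ȳ = 16.5 cm.
Transfer each piece to the horizontal centroidal axis using Ī + A·d² with d = y − 16.5:
  bottom flange: d = -16 cm → contributes +2560.833 cm⁴
  web: d = 0 cm → contributes +2482.583 cm⁴
  top flange: d = 16 cm → contributes +2560.833 cm⁴
  hole: d = 0 cm → contributes −0.006361725 cm⁴
Total I = 7604.244 cm⁴.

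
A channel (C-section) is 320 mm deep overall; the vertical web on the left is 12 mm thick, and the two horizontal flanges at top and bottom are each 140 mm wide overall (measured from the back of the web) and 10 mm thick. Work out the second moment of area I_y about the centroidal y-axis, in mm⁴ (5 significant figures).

Break the section into simple shapes (no overlaps), measuring from the bottom-left corner of the bounding box.
Web: 12 × 320, A = 3 840 mm², x = 6 mm, Ī = 46 080 mm⁴.
Top flange (beyond web): 128 × 10, A = 1 280 mm², x = 76 mm, Ī = 1 747 627 mm⁴.
Bottom flange (beyond web): 128 × 10, A = 1 280 mm², x = 76 mm, Ī = 1 747 627 mm⁴.
Centroid: x̄ = ΣA·x / ΣA = 34 mm.
Transfer each piece to the centroidal y-axis using Ī + A·d² with d = x − 34:
  web: d = -28 mm → contributes +3 056 640 mm⁴
  top flange (beyond web): d = 42 mm → contributes +4 005 547 mm⁴
  bottom flange (beyond web): d = 42 mm → contributes +4 005 547 mm⁴
Total I = 11 067 733 mm⁴.

I_y ≈ 1.1068 × 10⁷ mm⁴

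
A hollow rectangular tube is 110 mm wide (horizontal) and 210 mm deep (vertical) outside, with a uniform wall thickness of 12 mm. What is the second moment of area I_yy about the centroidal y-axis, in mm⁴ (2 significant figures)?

Split into non-overlapping primitives; take the origin at the lower-left of the bounding box.
Outer rectangle: 110 × 210, A = 23 100 mm², x = 55 mm, Ī = 23 292 500 mm⁴.
Inner void (subtracted): 86 × 186, A = 15 996 mm², x = 55 mm, Ī = 9 858 868 mm⁴.
By symmetry the centroid is at mid-width, x̄ = 55 mm.
All pieces are centred on the centroidal y-axis, so I = ΣĪ (holes subtracted) = 13 433 632 mm⁴.

I_yy ≈ 1.3 × 10⁷ mm⁴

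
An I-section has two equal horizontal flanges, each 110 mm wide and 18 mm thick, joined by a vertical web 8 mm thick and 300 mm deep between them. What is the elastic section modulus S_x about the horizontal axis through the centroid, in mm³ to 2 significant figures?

Decompose the section into non-overlapping parts with the origin at the bottom-left of its bounding rectangle.
Bottom flange: 110 × 18, A = 1 980 mm², y = 9 mm, Ī = 53 460 mm⁴.
Web: 8 × 300, A = 2 400 mm², y = 168 mm, Ī = 18 000 000 mm⁴.
Top flange: 110 × 18, A = 1 980 mm², y = 327 mm, Ī = 53 460 mm⁴.
By symmetry the centroid is at mid-height, ȳ = 168 mm.
Transfer each piece to the horizontal axis through the centroid using Ī + A·d² with d = y − 168:
  bottom flange: d = -159 mm → contributes +50 109 840 mm⁴
  web: d = 0 mm → contributes +18 000 000 mm⁴
  top flange: d = 159 mm → contributes +50 109 840 mm⁴
Total I = 118 219 680 mm⁴.
Extreme fibre distance c = 168 mm; S = I/c = 703 689 mm³.

S_x ≈ 7.0 × 10⁵ mm³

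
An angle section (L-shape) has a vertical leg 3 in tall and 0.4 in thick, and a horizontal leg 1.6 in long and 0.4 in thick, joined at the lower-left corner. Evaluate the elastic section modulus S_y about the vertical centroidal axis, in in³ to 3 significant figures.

Break the section into simple shapes (no overlaps), measuring from the bottom-left corner of the bounding box.
Vertical leg: 0.4 × 3, A = 1.2 in², x = 0.2 in, Ī = 0.016 in⁴.
Horizontal leg (remainder): 1.2 × 0.4, A = 0.48 in², x = 1 in, Ī = 0.0576 in⁴.
Centroid: x̄ = ΣA·x / ΣA = 0.42857 in.
Transfer each piece to the vertical centroidal axis using Ī + A·d² with d = x − 0.42857:
  vertical leg: d = -0.22857 in → contributes +0.078694 in⁴
  horizontal leg (remainder): d = 0.57143 in → contributes +0.21433 in⁴
Total I = 0.29303 in⁴.
Extreme fibre distance c = 1.1714 in; S = I/c = 0.25015 in³.

S_y ≈ 0.250 in³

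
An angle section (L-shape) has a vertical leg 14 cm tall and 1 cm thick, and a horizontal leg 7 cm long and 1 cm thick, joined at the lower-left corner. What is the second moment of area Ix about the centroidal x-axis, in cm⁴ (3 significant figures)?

Ix ≈ 407 cm⁴

Break the section into simple shapes (no overlaps), measuring from the bottom-left corner of the bounding box.
Vertical leg: 1 × 14, A = 14 cm², y = 7 cm, Ī = 228.67 cm⁴.
Horizontal leg (remainder): 6 × 1, A = 6 cm², y = 0.5 cm, Ī = 0.5 cm⁴.
Centroid: ȳ = ΣA·y / ΣA = 5.05 cm.
Transfer each piece to the centroidal x-axis using Ī + A·d² with d = y − 5.05:
  vertical leg: d = 1.95 cm → contributes +281.9 cm⁴
  horizontal leg (remainder): d = -4.55 cm → contributes +124.72 cm⁴
Total I = 406.62 cm⁴.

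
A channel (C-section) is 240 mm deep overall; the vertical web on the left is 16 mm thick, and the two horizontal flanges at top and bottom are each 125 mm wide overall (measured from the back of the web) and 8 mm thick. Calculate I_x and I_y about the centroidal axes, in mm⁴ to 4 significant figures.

I_x ≈ 4.191 × 10⁷ mm⁴, I_y ≈ 6.493 × 10⁶ mm⁴

Split into non-overlapping primitives; take the origin at the lower-left of the bounding box.
Web: 16 × 240, A = 3 840 mm², y = 120 mm, Ī = 18 432 000 mm⁴.
Top flange (beyond web): 109 × 8, A = 872 mm², y = 236 mm, Ī = 4650.67 mm⁴.
Bottom flange (beyond web): 109 × 8, A = 872 mm², y = 4 mm, Ī = 4650.67 mm⁴.
By symmetry the centroid is at mid-height, ȳ = 120 mm.
Transfer each piece to the centroidal x-axis using Ī + A·d² with d = y − 120:
  web: d = 0 mm → contributes +18 432 000 mm⁴
  top flange (beyond web): d = 116 mm → contributes +11 738 283 mm⁴
  bottom flange (beyond web): d = -116 mm → contributes +11 738 283 mm⁴
Total I = 41 908 565 mm⁴.
For the y-axis: x̄ = 27.5201 mm.
Repeating about the centroidal y-axis gives I_y = 6 493 439 mm⁴.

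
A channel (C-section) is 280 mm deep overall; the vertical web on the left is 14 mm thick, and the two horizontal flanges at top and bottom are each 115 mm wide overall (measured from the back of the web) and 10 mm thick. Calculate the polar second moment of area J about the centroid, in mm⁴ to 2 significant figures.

Decompose the section into non-overlapping parts with the origin at the bottom-left of its bounding rectangle.
Web: 14 × 280, A = 3 920 mm², y = 140 mm, Ī = 25 610 667 mm⁴.
Top flange (beyond web): 101 × 10, A = 1 010 mm², y = 275 mm, Ī = 8 417 mm⁴.
Bottom flange (beyond web): 101 × 10, A = 1 010 mm², y = 5 mm, Ī = 8 417 mm⁴.
By symmetry the centroid is at mid-height, ȳ = 140 mm.
Transfer each piece to the centroidal x-axis using Ī + A·d² with d = y − 140:
  web: d = 0 mm → contributes +25 610 667 mm⁴
  top flange (beyond web): d = 135 mm → contributes +18 415 667 mm⁴
  bottom flange (beyond web): d = -135 mm → contributes +18 415 667 mm⁴
Total I = 62 442 000 mm⁴.
For the y-axis: x̄ = 26.55 mm.
Repeating about the centroidal y-axis gives I_y = 6 188 638 mm⁴.
Polar second moment: J = I_x + I_y = 68 630 638 mm⁴.

J ≈ 6.9 × 10⁷ mm⁴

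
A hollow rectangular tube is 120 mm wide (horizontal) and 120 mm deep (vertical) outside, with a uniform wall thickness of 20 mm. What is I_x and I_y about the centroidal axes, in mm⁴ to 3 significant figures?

Break the section into simple shapes (no overlaps), measuring from the bottom-left corner of the bounding box.
Outer rectangle: 120 × 120, A = 14 400 mm², y = 60 mm, Ī = 17 280 000 mm⁴.
Inner void (subtracted): 80 × 80, A = 6 400 mm², y = 60 mm, Ī = 3 413 333 mm⁴.
By symmetry the centroid is at mid-height, ȳ = 60 mm.
All pieces are centred on the centroidal x-axis, so I = ΣĪ (holes subtracted) = 13 866 667 mm⁴.
Repeating about the centroidal y-axis gives I_y = 13 866 667 mm⁴.

I_x ≈ 1.39 × 10⁷ mm⁴, I_y ≈ 1.39 × 10⁷ mm⁴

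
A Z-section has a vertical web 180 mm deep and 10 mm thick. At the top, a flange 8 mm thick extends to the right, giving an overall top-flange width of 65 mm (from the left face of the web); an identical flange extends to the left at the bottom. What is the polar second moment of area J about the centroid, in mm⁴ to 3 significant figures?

Treat the section as a set of non-overlapping primitives; coordinates are from the bounding-box lower-left.
Web: 10 × 180, A = 1 800 mm², y = 90 mm, Ī = 4 860 000 mm⁴.
Top flange (beyond web): 55 × 8, A = 440 mm², y = 176 mm, Ī = 2346.7 mm⁴.
Bottom flange (beyond web): 55 × 8, A = 440 mm², y = 4 mm, Ī = 2346.7 mm⁴.
Centroid: ȳ = ΣA·y / ΣA = 90 mm.
Transfer each piece to the centroidal x-axis using Ī + A·d² with d = y − 90:
  web: d = 0 mm → contributes +4 860 000 mm⁴
  top flange (beyond web): d = 86 mm → contributes +3 256 587 mm⁴
  bottom flange (beyond web): d = -86 mm → contributes +3 256 587 mm⁴
Total I = 11 373 173 mm⁴.
For the y-axis: x̄ = 60 mm.
Repeating about the centroidal y-axis gives I_y = 1 166 333 mm⁴.
Polar second moment: J = I_x + I_y = 12 539 507 mm⁴.

J ≈ 1.25 × 10⁷ mm⁴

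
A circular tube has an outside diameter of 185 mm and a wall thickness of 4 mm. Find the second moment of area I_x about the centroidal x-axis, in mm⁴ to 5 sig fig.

Treat the section as a set of non-overlapping primitives; coordinates are from the bounding-box lower-left.
Outer circle: ⌀185, A = 26880.25 mm², y = 92.5 mm, Ī = 57 498 539 mm⁴.
Bore (subtracted): ⌀177, A = 24605.74 mm², y = 92.5 mm, Ī = 48 179 575 mm⁴.
By symmetry the centroid is at mid-height, ȳ = 92.5 mm.
All pieces are centred on the centroidal x-axis, so I = ΣĪ (holes subtracted) = 9 318 964 mm⁴.

I_x ≈ 9.3190 × 10⁶ mm⁴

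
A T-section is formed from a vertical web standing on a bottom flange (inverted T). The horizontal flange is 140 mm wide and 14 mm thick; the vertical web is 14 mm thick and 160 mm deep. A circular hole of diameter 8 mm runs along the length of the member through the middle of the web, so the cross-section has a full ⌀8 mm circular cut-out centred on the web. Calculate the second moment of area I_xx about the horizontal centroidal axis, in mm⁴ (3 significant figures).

I_xx ≈ 1.26 × 10⁷ mm⁴

Treat the section as a set of non-overlapping primitives; coordinates are from the bounding-box lower-left.
Flange: 140 × 14, A = 1 960 mm², y = 7 mm, Ī = 32 013 mm⁴.
Web: 14 × 160, A = 2 240 mm², y = 94 mm, Ī = 4 778 667 mm⁴.
Hole (subtracted): ⌀8, A = 50.265 mm², y = 94 mm, Ī = 201.06 mm⁴.
Centroid: ȳ = ΣA·y / ΣA = 52.908 mm.
Transfer each piece to the horizontal centroidal axis using Ī + A·d² with d = y − 52.908:
  flange: d = -45.908 mm → contributes +4 162 839 mm⁴
  web: d = 41.092 mm → contributes +8 560 985 mm⁴
  hole: d = 41.092 mm → contributes −85 076 mm⁴
Total I = 12 638 748 mm⁴.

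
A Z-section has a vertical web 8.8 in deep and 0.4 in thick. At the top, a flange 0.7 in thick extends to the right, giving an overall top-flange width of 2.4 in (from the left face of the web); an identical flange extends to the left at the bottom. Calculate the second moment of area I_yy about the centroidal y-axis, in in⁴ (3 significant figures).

I_yy ≈ 5.01 in⁴

Split into non-overlapping primitives; take the origin at the lower-left of the bounding box.
Web: 0.4 × 8.8, A = 3.52 in², x = 2.2 in, Ī = 0.046933 in⁴.
Top flange (beyond web): 2 × 0.7, A = 1.4 in², x = 3.4 in, Ī = 0.46667 in⁴.
Bottom flange (beyond web): 2 × 0.7, A = 1.4 in², x = 1 in, Ī = 0.46667 in⁴.
Centroid: x̄ = ΣA·x / ΣA = 2.2 in.
Transfer each piece to the centroidal y-axis using Ī + A·d² with d = x − 2.2:
  web: d = 0 in → contributes +0.046933 in⁴
  top flange (beyond web): d = 1.2 in → contributes +2.4827 in⁴
  bottom flange (beyond web): d = -1.2 in → contributes +2.4827 in⁴
Total I = 5.0123 in⁴.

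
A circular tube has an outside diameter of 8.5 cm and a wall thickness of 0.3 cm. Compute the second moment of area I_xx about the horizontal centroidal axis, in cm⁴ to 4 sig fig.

Split into non-overlapping primitives; take the origin at the lower-left of the bounding box.
Outer circle: ⌀8.5, A = 56.745 cm², y = 4.25 cm, Ī = 256.239 cm⁴.
Bore (subtracted): ⌀7.9, A = 49.0167 cm², y = 4.25 cm, Ī = 191.196 cm⁴.
By symmetry the centroid is at mid-height, ȳ = 4.25 cm.
All pieces are centred on the horizontal centroidal axis, so I = ΣĪ (holes subtracted) = 65.0435 cm⁴.

I_xx ≈ 65.04 cm⁴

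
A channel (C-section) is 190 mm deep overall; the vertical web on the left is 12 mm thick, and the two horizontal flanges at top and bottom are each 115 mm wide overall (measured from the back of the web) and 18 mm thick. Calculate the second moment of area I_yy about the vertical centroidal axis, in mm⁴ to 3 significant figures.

I_yy ≈ 7.97 × 10⁶ mm⁴

Split into non-overlapping primitives; take the origin at the lower-left of the bounding box.
Web: 12 × 190, A = 2 280 mm², x = 6 mm, Ī = 27 360 mm⁴.
Top flange (beyond web): 103 × 18, A = 1 854 mm², x = 63.5 mm, Ī = 1 639 091 mm⁴.
Bottom flange (beyond web): 103 × 18, A = 1 854 mm², x = 63.5 mm, Ī = 1 639 091 mm⁴.
Centroid: x̄ = ΣA·x / ΣA = 41.606 mm.
Transfer each piece to the vertical centroidal axis using Ī + A·d² with d = x − 41.606:
  web: d = -35.606 mm → contributes +2 917 949 mm⁴
  top flange (beyond web): d = 21.894 mm → contributes +2 527 783 mm⁴
  bottom flange (beyond web): d = 21.894 mm → contributes +2 527 783 mm⁴
Total I = 7 973 515 mm⁴.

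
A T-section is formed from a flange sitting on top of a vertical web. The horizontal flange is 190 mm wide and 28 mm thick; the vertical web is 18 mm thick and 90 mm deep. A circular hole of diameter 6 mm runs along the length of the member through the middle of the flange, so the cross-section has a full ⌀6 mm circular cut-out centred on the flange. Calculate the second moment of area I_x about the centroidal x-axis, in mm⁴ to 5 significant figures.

Break the section into simple shapes (no overlaps), measuring from the bottom-left corner of the bounding box.
Flange: 190 × 28, A = 5 320 mm², y = 104 mm, Ī = 347573.3 mm⁴.
Web: 18 × 90, A = 1 620 mm², y = 45 mm, Ī = 1 093 500 mm⁴.
Hole (subtracted): ⌀6, A = 28.27433 mm², y = 104 mm, Ī = 63.61725 mm⁴.
Centroid: ȳ = ΣA·y / ΣA = 90.17133 mm.
Transfer each piece to the centroidal x-axis using Ī + A·d² with d = y − 90.17133:
  flange: d = 13.82867 mm → contributes +1 364 929 mm⁴
  web: d = -45.17133 mm → contributes +4 399 027 mm⁴
  hole: d = 13.82867 mm → contributes −5470.581 mm⁴
Total I = 5 758 485 mm⁴.

I_x ≈ 5.7585 × 10⁶ mm⁴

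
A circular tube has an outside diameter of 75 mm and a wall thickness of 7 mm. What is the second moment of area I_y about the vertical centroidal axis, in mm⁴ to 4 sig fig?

I_y ≈ 8.735 × 10⁵ mm⁴

Split into non-overlapping primitives; take the origin at the lower-left of the bounding box.
Outer circle: ⌀75, A = 4417.86 mm², x = 37.5 mm, Ī = 1 553 156 mm⁴.
Bore (subtracted): ⌀61, A = 2922.47 mm², x = 37.5 mm, Ī = 679 656 mm⁴.
By symmetry the centroid is at mid-width, x̄ = 37.5 mm.
All pieces are centred on the vertical centroidal axis, so I = ΣĪ (holes subtracted) = 873 499 mm⁴.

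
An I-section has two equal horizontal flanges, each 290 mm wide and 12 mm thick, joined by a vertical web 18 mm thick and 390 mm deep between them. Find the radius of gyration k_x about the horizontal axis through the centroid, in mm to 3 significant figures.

Break the section into simple shapes (no overlaps), measuring from the bottom-left corner of the bounding box.
Bottom flange: 290 × 12, A = 3 480 mm², y = 6 mm, Ī = 41 760 mm⁴.
Web: 18 × 390, A = 7 020 mm², y = 207 mm, Ī = 88 978 500 mm⁴.
Top flange: 290 × 12, A = 3 480 mm², y = 408 mm, Ī = 41 760 mm⁴.
By symmetry the centroid is at mid-height, ȳ = 207 mm.
Transfer each piece to the horizontal axis through the centroid using Ī + A·d² with d = y − 207:
  bottom flange: d = -201 mm → contributes +140 637 240 mm⁴
  web: d = 0 mm → contributes +88 978 500 mm⁴
  top flange: d = 201 mm → contributes +140 637 240 mm⁴
Total I = 370 252 980 mm⁴.
Radius of gyration: k = √(I/A) = √(370 252 980 / 13 980) = 162.74 mm.

k_x ≈ 163 mm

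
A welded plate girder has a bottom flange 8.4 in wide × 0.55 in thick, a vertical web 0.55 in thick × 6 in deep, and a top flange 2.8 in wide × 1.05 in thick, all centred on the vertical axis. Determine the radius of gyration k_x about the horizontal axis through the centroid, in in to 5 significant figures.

k_x ≈ 2.9464 in

Split into non-overlapping primitives; take the origin at the lower-left of the bounding box.
Bottom plate: 8.4 × 0.55, A = 4.62 in², y = 0.275 in, Ī = 0.1164625 in⁴.
Web plate: 0.55 × 6, A = 3.3 in², y = 3.55 in, Ī = 9.9 in⁴.
Top plate: 2.8 × 1.05, A = 2.94 in², y = 7.075 in, Ī = 0.2701125 in⁴.
Centroid: ȳ = ΣA·y / ΣA = 3.11105 in.
Transfer each piece to the horizontal axis through the centroid using Ī + A·d² with d = y − 3.11105:
  bottom plate: d = -2.83605 in → contributes +37.27595 in⁴
  web plate: d = 0.4389503 in → contributes +10.53584 in⁴
  top plate: d = 3.96395 in → contributes +46.46604 in⁴
Total I = 94.27782 in⁴.
Radius of gyration: k = √(I/A) = √(94.27782 / 10.86) = 2.946387 in.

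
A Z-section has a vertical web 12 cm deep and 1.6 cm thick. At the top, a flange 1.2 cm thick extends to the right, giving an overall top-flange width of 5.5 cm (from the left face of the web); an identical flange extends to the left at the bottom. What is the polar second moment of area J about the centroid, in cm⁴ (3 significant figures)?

Break the section into simple shapes (no overlaps), measuring from the bottom-left corner of the bounding box.
Web: 1.6 × 12, A = 19.2 cm², y = 6 cm, Ī = 230.4 cm⁴.
Top flange (beyond web): 3.9 × 1.2, A = 4.68 cm², y = 11.4 cm, Ī = 0.5616 cm⁴.
Bottom flange (beyond web): 3.9 × 1.2, A = 4.68 cm², y = 0.6 cm, Ī = 0.5616 cm⁴.
Centroid: ȳ = ΣA·y / ΣA = 6 cm.
Transfer each piece to the centroidal x-axis using Ī + A·d² with d = y − 6:
  web: d = 0 cm → contributes +230.4 cm⁴
  top flange (beyond web): d = 5.4 cm → contributes +137.03 cm⁴
  bottom flange (beyond web): d = -5.4 cm → contributes +137.03 cm⁴
Total I = 504.46 cm⁴.
For the y-axis: x̄ = 4.7 cm.
Repeating about the centroidal y-axis gives I_y = 86.745 cm⁴.
Polar second moment: J = I_x + I_y = 591.21 cm⁴.

J ≈ 591 cm⁴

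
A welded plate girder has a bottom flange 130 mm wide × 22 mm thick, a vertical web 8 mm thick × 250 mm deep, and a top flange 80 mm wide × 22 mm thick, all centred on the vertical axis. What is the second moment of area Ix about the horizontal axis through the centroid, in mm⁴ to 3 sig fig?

Ix ≈ 9.27 × 10⁷ mm⁴

Split into non-overlapping primitives; take the origin at the lower-left of the bounding box.
Bottom plate: 130 × 22, A = 2 860 mm², y = 11 mm, Ī = 115 353 mm⁴.
Web plate: 8 × 250, A = 2 000 mm², y = 147 mm, Ī = 10 416 667 mm⁴.
Top plate: 80 × 22, A = 1 760 mm², y = 283 mm, Ī = 70 987 mm⁴.
Centroid: ȳ = ΣA·y / ΣA = 124.4 mm.
Transfer each piece to the horizontal axis through the centroid using Ī + A·d² with d = y − 124.4:
  bottom plate: d = -113.4 mm → contributes +36 894 871 mm⁴
  web plate: d = 22.598 mm → contributes +11 438 023 mm⁴
  top plate: d = 158.6 mm → contributes +44 340 944 mm⁴
Total I = 92 673 838 mm⁴.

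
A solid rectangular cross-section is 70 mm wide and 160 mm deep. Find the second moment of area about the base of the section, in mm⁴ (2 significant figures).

The section: 70 × 160, A = 11 200 mm², y = 80 mm, Ī = 23 893 333 mm⁴.
Transfer it to the bottom edge using Ī + A·d² with d = y − 0:
  the section: d = 80 mm → contributes +95 573 333 mm⁴
Total I = 95 573 333 mm⁴.

I_base ≈ 9.6 × 10⁷ mm⁴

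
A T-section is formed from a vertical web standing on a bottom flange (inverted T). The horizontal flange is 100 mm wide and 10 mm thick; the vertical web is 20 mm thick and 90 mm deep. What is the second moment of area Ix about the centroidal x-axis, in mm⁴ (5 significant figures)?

Ix ≈ 2.8305 × 10⁶ mm⁴

Split into non-overlapping primitives; take the origin at the lower-left of the bounding box.
Flange: 100 × 10, A = 1 000 mm², y = 5 mm, Ī = 8333.333 mm⁴.
Web: 20 × 90, A = 1 800 mm², y = 55 mm, Ī = 1 215 000 mm⁴.
Centroid: ȳ = ΣA·y / ΣA = 37.14286 mm.
Transfer each piece to the centroidal x-axis using Ī + A·d² with d = y − 37.14286:
  flange: d = -32.14286 mm → contributes +1 041 497 mm⁴
  web: d = 17.85714 mm → contributes +1 788 980 mm⁴
Total I = 2 830 476 mm⁴.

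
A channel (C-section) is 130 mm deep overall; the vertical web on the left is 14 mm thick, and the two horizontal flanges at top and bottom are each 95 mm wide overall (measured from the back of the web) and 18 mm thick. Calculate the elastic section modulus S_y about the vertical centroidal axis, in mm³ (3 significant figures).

S_y ≈ 7.07 × 10⁴ mm³

Decompose the section into non-overlapping parts with the origin at the bottom-left of its bounding rectangle.
Web: 14 × 130, A = 1 820 mm², x = 7 mm, Ī = 29 727 mm⁴.
Top flange (beyond web): 81 × 18, A = 1 458 mm², x = 54.5 mm, Ī = 797 162 mm⁴.
Bottom flange (beyond web): 81 × 18, A = 1 458 mm², x = 54.5 mm, Ī = 797 162 mm⁴.
Centroid: x̄ = ΣA·x / ΣA = 36.246 mm.
Transfer each piece to the vertical centroidal axis using Ī + A·d² with d = x − 36.246:
  web: d = -29.246 mm → contributes +1 586 446 mm⁴
  top flange (beyond web): d = 18.254 mm → contributes +1 282 969 mm⁴
  bottom flange (beyond web): d = 18.254 mm → contributes +1 282 969 mm⁴
Total I = 4 152 384 mm⁴.
Extreme fibre distance c = 58.754 mm; S = I/c = 70 674 mm³.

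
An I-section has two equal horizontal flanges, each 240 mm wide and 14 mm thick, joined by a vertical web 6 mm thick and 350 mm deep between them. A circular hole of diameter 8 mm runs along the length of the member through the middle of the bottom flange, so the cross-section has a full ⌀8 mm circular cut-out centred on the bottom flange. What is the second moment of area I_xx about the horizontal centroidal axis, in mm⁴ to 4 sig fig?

I_xx ≈ 2.425 × 10⁸ mm⁴

Split into non-overlapping primitives; take the origin at the lower-left of the bounding box.
Bottom flange: 240 × 14, A = 3 360 mm², y = 7 mm, Ī = 54 880 mm⁴.
Web: 6 × 350, A = 2 100 mm², y = 189 mm, Ī = 21 437 500 mm⁴.
Top flange: 240 × 14, A = 3 360 mm², y = 371 mm, Ī = 54 880 mm⁴.
Hole (subtracted): ⌀8, A = 50.2655 mm², y = 7 mm, Ī = 201.062 mm⁴.
Centroid: ȳ = ΣA·y / ΣA = 190.043 mm.
Transfer each piece to the horizontal centroidal axis using Ī + A·d² with d = y − 190.043:
  bottom flange: d = -183.043 mm → contributes +112 631 014 mm⁴
  web: d = -1.04317 mm → contributes +21 439 785 mm⁴
  top flange: d = 180.957 mm → contributes +110 079 339 mm⁴
  hole: d = -183.043 mm → contributes −1 684 336 mm⁴
Total I = 242 465 802 mm⁴.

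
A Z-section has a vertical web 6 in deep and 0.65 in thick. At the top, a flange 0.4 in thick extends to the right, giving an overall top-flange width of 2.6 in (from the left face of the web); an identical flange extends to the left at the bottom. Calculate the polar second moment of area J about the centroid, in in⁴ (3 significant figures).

Treat the section as a set of non-overlapping primitives; coordinates are from the bounding-box lower-left.
Web: 0.65 × 6, A = 3.9 in², y = 3 in, Ī = 11.7 in⁴.
Top flange (beyond web): 1.95 × 0.4, A = 0.78 in², y = 5.8 in, Ī = 0.0104 in⁴.
Bottom flange (beyond web): 1.95 × 0.4, A = 0.78 in², y = 0.2 in, Ī = 0.0104 in⁴.
Centroid: ȳ = ΣA·y / ΣA = 3 in.
Transfer each piece to the centroidal x-axis using Ī + A·d² with d = y − 3:
  web: d = 0 in → contributes +11.7 in⁴
  top flange (beyond web): d = 2.8 in → contributes +6.1256 in⁴
  bottom flange (beyond web): d = -2.8 in → contributes +6.1256 in⁴
Total I = 23.951 in⁴.
For the y-axis: x̄ = 2.275 in.
Repeating about the centroidal y-axis gives I_y = 3.268 in⁴.
Polar second moment: J = I_x + I_y = 27.219 in⁴.

J ≈ 27.2 in⁴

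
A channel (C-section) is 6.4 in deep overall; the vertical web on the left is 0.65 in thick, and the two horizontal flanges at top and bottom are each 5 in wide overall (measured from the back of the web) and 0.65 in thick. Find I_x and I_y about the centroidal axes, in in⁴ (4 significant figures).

Treat the section as a set of non-overlapping primitives; coordinates are from the bounding-box lower-left.
Web: 0.65 × 6.4, A = 4.16 in², y = 3.2 in, Ī = 14.1995 in⁴.
Top flange (beyond web): 4.35 × 0.65, A = 2.8275 in², y = 6.075 in, Ī = 0.0995516 in⁴.
Bottom flange (beyond web): 4.35 × 0.65, A = 2.8275 in², y = 0.325 in, Ī = 0.0995516 in⁴.
By symmetry the centroid is at mid-height, ȳ = 3.2 in.
Transfer each piece to the centroidal x-axis using Ī + A·d² with d = y − 3.2:
  web: d = 0 in → contributes +14.1995 in⁴
  top flange (beyond web): d = 2.875 in → contributes +23.4706 in⁴
  bottom flange (beyond web): d = -2.875 in → contributes +23.4706 in⁴
Total I = 61.1407 in⁴.
For the y-axis: x̄ = 1.7654 in.
Repeating about the centroidal y-axis gives I_y = 24.0438 in⁴.

I_x ≈ 61.14 in⁴, I_y ≈ 24.04 in⁴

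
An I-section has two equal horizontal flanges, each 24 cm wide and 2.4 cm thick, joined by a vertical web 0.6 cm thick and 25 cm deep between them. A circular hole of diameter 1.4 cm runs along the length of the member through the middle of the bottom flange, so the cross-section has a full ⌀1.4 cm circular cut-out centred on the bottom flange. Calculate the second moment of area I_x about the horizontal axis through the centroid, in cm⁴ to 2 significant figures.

Treat the section as a set of non-overlapping primitives; coordinates are from the bounding-box lower-left.
Bottom flange: 24 × 2.4, A = 57.6 cm², y = 1.2 cm, Ī = 27.65 cm⁴.
Web: 0.6 × 25, A = 15 cm², y = 14.9 cm, Ī = 781.3 cm⁴.
Top flange: 24 × 2.4, A = 57.6 cm², y = 28.6 cm, Ī = 27.65 cm⁴.
Hole (subtracted): ⌀1.4, A = 1.539 cm², y = 1.2 cm, Ī = 0.1886 cm⁴.
Centroid: ȳ = ΣA·y / ΣA = 15.06 cm.
Transfer each piece to the horizontal axis through the centroid using Ī + A·d² with d = y − 15.06:
  bottom flange: d = -13.86 cm → contributes +11 099 cm⁴
  web: d = -0.1639 cm → contributes +781.7 cm⁴
  top flange: d = 13.54 cm → contributes +10 581 cm⁴
  hole: d = -13.86 cm → contributes −296.1 cm⁴
Total I = 22 166 cm⁴.

I_x ≈ 2.2 × 10⁴ cm⁴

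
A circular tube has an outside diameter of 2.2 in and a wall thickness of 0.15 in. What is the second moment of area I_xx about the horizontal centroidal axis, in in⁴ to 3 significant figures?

I_xx ≈ 0.510 in⁴

Split into non-overlapping primitives; take the origin at the lower-left of the bounding box.
Outer circle: ⌀2.2, A = 3.8013 in², y = 1.1 in, Ī = 1.1499 in⁴.
Bore (subtracted): ⌀1.9, A = 2.8353 in², y = 1.1 in, Ī = 0.63971 in⁴.
By symmetry the centroid is at mid-height, ȳ = 1.1 in.
All pieces are centred on the horizontal centroidal axis, so I = ΣĪ (holes subtracted) = 0.51019 in⁴.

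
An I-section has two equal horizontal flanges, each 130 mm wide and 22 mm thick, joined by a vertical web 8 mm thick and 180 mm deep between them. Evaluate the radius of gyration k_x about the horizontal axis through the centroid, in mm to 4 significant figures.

k_x ≈ 93.41 mm

Treat the section as a set of non-overlapping primitives; coordinates are from the bounding-box lower-left.
Bottom flange: 130 × 22, A = 2 860 mm², y = 11 mm, Ī = 115 353 mm⁴.
Web: 8 × 180, A = 1 440 mm², y = 112 mm, Ī = 3 888 000 mm⁴.
Top flange: 130 × 22, A = 2 860 mm², y = 213 mm, Ī = 115 353 mm⁴.
By symmetry the centroid is at mid-height, ȳ = 112 mm.
Transfer each piece to the horizontal axis through the centroid using Ī + A·d² with d = y − 112:
  bottom flange: d = -101 mm → contributes +29 290 213 mm⁴
  web: d = 0 mm → contributes +3 888 000 mm⁴
  top flange: d = 101 mm → contributes +29 290 213 mm⁴
Total I = 62 468 427 mm⁴.
Radius of gyration: k = √(I/A) = √(62 468 427 / 7 160) = 93.4058 mm.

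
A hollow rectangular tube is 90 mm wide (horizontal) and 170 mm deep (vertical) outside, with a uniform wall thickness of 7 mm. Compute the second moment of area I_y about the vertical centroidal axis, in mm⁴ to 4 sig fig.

I_y ≈ 4.621 × 10⁶ mm⁴

Decompose the section into non-overlapping parts with the origin at the bottom-left of its bounding rectangle.
Outer rectangle: 90 × 170, A = 15 300 mm², x = 45 mm, Ī = 10 327 500 mm⁴.
Inner void (subtracted): 76 × 156, A = 11 856 mm², x = 45 mm, Ī = 5 706 688 mm⁴.
By symmetry the centroid is at mid-width, x̄ = 45 mm.
All pieces are centred on the vertical centroidal axis, so I = ΣĪ (holes subtracted) = 4 620 812 mm⁴.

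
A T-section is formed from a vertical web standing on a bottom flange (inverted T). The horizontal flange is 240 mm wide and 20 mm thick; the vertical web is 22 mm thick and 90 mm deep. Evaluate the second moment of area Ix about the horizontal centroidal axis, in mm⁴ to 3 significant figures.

Ix ≈ 5.74 × 10⁶ mm⁴

Treat the section as a set of non-overlapping primitives; coordinates are from the bounding-box lower-left.
Flange: 240 × 20, A = 4 800 mm², y = 10 mm, Ī = 160 000 mm⁴.
Web: 22 × 90, A = 1 980 mm², y = 65 mm, Ī = 1 336 500 mm⁴.
Centroid: ȳ = ΣA·y / ΣA = 26.062 mm.
Transfer each piece to the horizontal centroidal axis using Ī + A·d² with d = y − 26.062:
  flange: d = -16.062 mm → contributes +1 398 333 mm⁴
  web: d = 38.938 mm → contributes +4 338 521 mm⁴
Total I = 5 736 854 mm⁴.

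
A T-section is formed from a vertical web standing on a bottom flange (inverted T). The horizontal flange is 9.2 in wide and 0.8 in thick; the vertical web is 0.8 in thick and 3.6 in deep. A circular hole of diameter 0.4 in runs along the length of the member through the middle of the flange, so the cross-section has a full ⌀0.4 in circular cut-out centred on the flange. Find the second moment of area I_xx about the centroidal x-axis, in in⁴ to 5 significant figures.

I_xx ≈ 13.472 in⁴

Treat the section as a set of non-overlapping primitives; coordinates are from the bounding-box lower-left.
Flange: 9.2 × 0.8, A = 7.36 in², y = 0.4 in, Ī = 0.3925333 in⁴.
Web: 0.8 × 3.6, A = 2.88 in², y = 2.6 in, Ī = 3.1104 in⁴.
Hole (subtracted): ⌀0.4, A = 0.1256637 in², y = 0.4 in, Ī = 0.001256637 in⁴.
Centroid: ȳ = ΣA·y / ΣA = 1.026438 in.
Transfer each piece to the centroidal x-axis using Ī + A·d² with d = y − 1.026438:
  flange: d = -0.6264375 in → contributes +3.280774 in⁴
  web: d = 1.573562 in → contributes +10.24156 in⁴
  hole: d = -0.6264375 in → contributes −0.05057009 in⁴
Total I = 13.47177 in⁴.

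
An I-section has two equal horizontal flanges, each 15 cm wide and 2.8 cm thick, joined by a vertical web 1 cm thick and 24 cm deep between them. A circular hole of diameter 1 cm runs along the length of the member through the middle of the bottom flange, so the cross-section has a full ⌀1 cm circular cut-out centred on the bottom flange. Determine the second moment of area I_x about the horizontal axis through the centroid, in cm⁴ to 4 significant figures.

I_x ≈ 1.615 × 10⁴ cm⁴

Split into non-overlapping primitives; take the origin at the lower-left of the bounding box.
Bottom flange: 15 × 2.8, A = 42 cm², y = 1.4 cm, Ī = 27.44 cm⁴.
Web: 1 × 24, A = 24 cm², y = 14.8 cm, Ī = 1 152 cm⁴.
Top flange: 15 × 2.8, A = 42 cm², y = 28.2 cm, Ī = 27.44 cm⁴.
Hole (subtracted): ⌀1, A = 0.785398 cm², y = 1.4 cm, Ī = 0.0490874 cm⁴.
Centroid: ȳ = ΣA·y / ΣA = 14.8982 cm.
Transfer each piece to the horizontal axis through the centroid using Ī + A·d² with d = y − 14.8982:
  bottom flange: d = -13.4982 cm → contributes +7679.86 cm⁴
  web: d = -0.0981614 cm → contributes +1152.23 cm⁴
  top flange: d = 13.3018 cm → contributes +7458.87 cm⁴
  hole: d = -13.4982 cm → contributes −143.149 cm⁴
Total I = 16147.8 cm⁴.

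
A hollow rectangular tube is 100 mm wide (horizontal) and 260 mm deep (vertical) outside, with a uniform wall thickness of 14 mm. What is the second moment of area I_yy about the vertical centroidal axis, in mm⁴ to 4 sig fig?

Break the section into simple shapes (no overlaps), measuring from the bottom-left corner of the bounding box.
Outer rectangle: 100 × 260, A = 26 000 mm², x = 50 mm, Ī = 21 666 667 mm⁴.
Inner void (subtracted): 72 × 232, A = 16 704 mm², x = 50 mm, Ī = 7 216 128 mm⁴.
By symmetry the centroid is at mid-width, x̄ = 50 mm.
All pieces are centred on the vertical centroidal axis, so I = ΣĪ (holes subtracted) = 14 450 539 mm⁴.

I_yy ≈ 1.445 × 10⁷ mm⁴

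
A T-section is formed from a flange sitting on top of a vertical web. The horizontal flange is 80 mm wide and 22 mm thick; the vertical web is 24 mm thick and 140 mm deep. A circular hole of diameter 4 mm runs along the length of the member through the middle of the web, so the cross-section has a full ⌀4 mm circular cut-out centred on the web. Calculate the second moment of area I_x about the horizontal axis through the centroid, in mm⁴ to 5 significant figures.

Treat the section as a set of non-overlapping primitives; coordinates are from the bounding-box lower-left.
Flange: 80 × 22, A = 1 760 mm², y = 151 mm, Ī = 70986.67 mm⁴.
Web: 24 × 140, A = 3 360 mm², y = 70 mm, Ī = 5 488 000 mm⁴.
Hole (subtracted): ⌀4, A = 12.56637 mm², y = 70 mm, Ī = 12.56637 mm⁴.
Centroid: ȳ = ΣA·y / ΣA = 97.91226 mm.
Transfer each piece to the horizontal axis through the centroid using Ī + A·d² with d = y − 97.91226:
  flange: d = 53.08774 mm → contributes +5 031 210 mm⁴
  web: d = -27.91226 mm → contributes +8 105 756 mm⁴
  hole: d = -27.91226 mm → contributes −9802.951 mm⁴
Total I = 13 127 163 mm⁴.

I_x ≈ 1.3127 × 10⁷ mm⁴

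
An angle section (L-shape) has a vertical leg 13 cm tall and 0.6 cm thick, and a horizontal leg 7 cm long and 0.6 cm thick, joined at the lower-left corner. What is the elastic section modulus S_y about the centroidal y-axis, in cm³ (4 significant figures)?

S_y ≈ 8.090 cm³

Decompose the section into non-overlapping parts with the origin at the bottom-left of its bounding rectangle.
Vertical leg: 0.6 × 13, A = 7.8 cm², x = 0.3 cm, Ī = 0.234 cm⁴.
Horizontal leg (remainder): 6.4 × 0.6, A = 3.84 cm², x = 3.8 cm, Ī = 13.1072 cm⁴.
Centroid: x̄ = ΣA·x / ΣA = 1.45464 cm.
Transfer each piece to the centroidal y-axis using Ī + A·d² with d = x − 1.45464:
  vertical leg: d = -1.15464 cm → contributes +10.6329 cm⁴
  horizontal leg (remainder): d = 2.34536 cm → contributes +34.23 cm⁴
Total I = 44.8628 cm⁴.
Extreme fibre distance c = 5.54536 cm; S = I/c = 8.09016 cm³.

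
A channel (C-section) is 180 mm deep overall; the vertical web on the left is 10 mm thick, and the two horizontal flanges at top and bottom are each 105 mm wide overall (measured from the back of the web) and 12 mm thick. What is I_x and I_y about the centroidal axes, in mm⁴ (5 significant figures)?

I_x ≈ 2.0975 × 10⁷ mm⁴, I_y ≈ 4.5022 × 10⁶ mm⁴

Treat the section as a set of non-overlapping primitives; coordinates are from the bounding-box lower-left.
Web: 10 × 180, A = 1 800 mm², y = 90 mm, Ī = 4 860 000 mm⁴.
Top flange (beyond web): 95 × 12, A = 1 140 mm², y = 174 mm, Ī = 13 680 mm⁴.
Bottom flange (beyond web): 95 × 12, A = 1 140 mm², y = 6 mm, Ī = 13 680 mm⁴.
By symmetry the centroid is at mid-height, ȳ = 90 mm.
Transfer each piece to the centroidal x-axis using Ī + A·d² with d = y − 90:
  web: d = 0 mm → contributes +4 860 000 mm⁴
  top flange (beyond web): d = 84 mm → contributes +8 057 520 mm⁴
  bottom flange (beyond web): d = -84 mm → contributes +8 057 520 mm⁴
Total I = 20 975 040 mm⁴.
For the y-axis: x̄ = 34.33824 mm.
Repeating about the centroidal y-axis gives I_y = 4 502 213 mm⁴.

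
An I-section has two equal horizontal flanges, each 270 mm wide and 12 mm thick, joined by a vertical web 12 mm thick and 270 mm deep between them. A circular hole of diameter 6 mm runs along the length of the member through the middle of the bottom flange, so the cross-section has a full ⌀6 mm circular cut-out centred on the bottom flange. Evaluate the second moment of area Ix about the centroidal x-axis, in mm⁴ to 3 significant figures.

Split into non-overlapping primitives; take the origin at the lower-left of the bounding box.
Bottom flange: 270 × 12, A = 3 240 mm², y = 6 mm, Ī = 38 880 mm⁴.
Web: 12 × 270, A = 3 240 mm², y = 147 mm, Ī = 19 683 000 mm⁴.
Top flange: 270 × 12, A = 3 240 mm², y = 288 mm, Ī = 38 880 mm⁴.
Hole (subtracted): ⌀6, A = 28.274 mm², y = 6 mm, Ī = 63.617 mm⁴.
Centroid: ȳ = ΣA·y / ΣA = 147.41 mm.
Transfer each piece to the centroidal x-axis using Ī + A·d² with d = y − 147.41:
  bottom flange: d = -141.41 mm → contributes +64 829 710 mm⁴
  web: d = -0.41135 mm → contributes +19 683 548 mm⁴
  top flange: d = 140.59 mm → contributes +64 078 027 mm⁴
  hole: d = -141.41 mm → contributes −565 470 mm⁴
Total I = 148 025 814 mm⁴.

Ix ≈ 1.48 × 10⁸ mm⁴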